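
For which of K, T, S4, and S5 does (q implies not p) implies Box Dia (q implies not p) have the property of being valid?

S5

S5-tableau for the negation not ((q implies not p) implies Box Dia (q implies not p)):
1. not ((q implies not p) implies Box Dia (q implies not p)), u
2. q implies not p, u   [neg-implies-rule on 1]
3. not Box Dia (q implies not p), u   [neg-implies-rule on 1]
4. not p, u   [implies-rule on 2 (branches; this branch)]
5. not Dia (q implies not p), v   [neg-Box-rule on 3: fresh world v, uRv]
6. not (q implies not p), u   [neg-Dia-rule on 5 via vRu]
7. q, u   [neg-implies-rule on 6]
8. p, u   [neg-implies-rule on 6]
Accessibility: uRu, uRv, vRu, vRv
Branch closes: p and not p both at u.
Every branch closes (one shown): valid in S5.
S4-tableau for the negation not ((q implies not p) implies Box Dia (q implies not p)):
1. not ((q implies not p) implies Box Dia (q implies not p)), u
2. q implies not p, u   [neg-implies-rule on 1]
3. not Box Dia (q implies not p), u   [neg-implies-rule on 1]
4. not p, u   [implies-rule on 2 (branches; this branch)]
5. not Dia (q implies not p), v   [neg-Box-rule on 3: fresh world v, uRv]
6. not (q implies not p), v   [neg-Dia-rule on 5 via vRv]
7. q, v   [neg-implies-rule on 6]
8. p, v   [neg-implies-rule on 6]
Accessibility: uRu, uRv, vRv
Complete open branch: countermodel on an S4-frame, so not valid in S4, nor in K, T (the same frame is also a K-frame and a T-frame).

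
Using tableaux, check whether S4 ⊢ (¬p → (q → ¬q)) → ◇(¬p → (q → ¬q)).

Tableau for the negation ¬((¬p → (q → ¬q)) → ◇(¬p → (q → ¬q))):
1. ¬((¬p → (q → ¬q)) → ◇(¬p → (q → ¬q))), w0
2. ¬p → (q → ¬q), w0
3. ¬◇(¬p → (q → ¬q)), w0
4. ¬(¬p → (q → ¬q)), w0
5. ¬p, w0
6. ¬(q → ¬q), w0
7. q, w0
8. q → ¬q, w0
9. ¬q, w0
Accessibility: w0Rw0
Branch closes: q and ¬q both at w0.
All branches of the negation close; one closing branch shown above.

Valid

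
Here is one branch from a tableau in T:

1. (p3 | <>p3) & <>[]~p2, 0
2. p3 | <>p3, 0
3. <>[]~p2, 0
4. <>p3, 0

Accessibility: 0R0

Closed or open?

Open

No atom appears with both signs at the same world.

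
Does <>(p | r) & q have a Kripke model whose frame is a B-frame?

Satisfiable (open branch found)

1. <>(p | r) & q, 0
2. <>(p | r), 0
3. q, 0
4. p | r, 1
5. r, 1
Accessibility: 0R0, 0R1, 1R0, 1R1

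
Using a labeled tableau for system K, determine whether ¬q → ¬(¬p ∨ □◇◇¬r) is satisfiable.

Satisfiable

1. ¬q → ¬(¬p ∨ □◇◇¬r), w0
2. ¬(¬p ∨ □◇◇¬r), w0
3. p, w0
4. ¬□◇◇¬r, w0
5. ¬◇◇¬r, w1
Accessibility: w0Rw1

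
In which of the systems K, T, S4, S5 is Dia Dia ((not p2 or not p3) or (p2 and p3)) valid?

T, S4, S5

T-tableau for the negation not Dia Dia ((not p2 or not p3) or (p2 and p3)):
1. not Dia Dia ((not p2 or not p3) or (p2 and p3)), 0
2. not Dia ((not p2 or not p3) or (p2 and p3)), 0
3. not ((not p2 or not p3) or (p2 and p3)), 0
4. not (not p2 or not p3), 0
5. not (p2 and p3), 0
6. p2, 0
7. p3, 0
8. not p3, 0
Accessibility: 0R0
Branch closes: p3 and not p3 both at 0.
Every branch closes (one shown): valid in T, hence also in S4, S5 (every theorem of T is a theorem of S4 and S5).
K-tableau for the negation not Dia Dia ((not p2 or not p3) or (p2 and p3)):
1. not Dia Dia ((not p2 or not p3) or (p2 and p3)), 0
Complete open branch: countermodel on a K-frame, so not valid in K.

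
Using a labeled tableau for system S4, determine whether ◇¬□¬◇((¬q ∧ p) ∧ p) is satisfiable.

Satisfiable

1. ◇¬□¬◇((¬q ∧ p) ∧ p), w0
2. ¬□¬◇((¬q ∧ p) ∧ p), w1
3. ◇((¬q ∧ p) ∧ p), w2
4. (¬q ∧ p) ∧ p, w3
5. ¬q ∧ p, w3
6. p, w3
7. ¬q, w3
Accessibility: w0Rw0, w0Rw1, w0Rw2, w0Rw3, w1Rw1, w1Rw2, w1Rw3, w2Rw2, w2Rw3, w3Rw3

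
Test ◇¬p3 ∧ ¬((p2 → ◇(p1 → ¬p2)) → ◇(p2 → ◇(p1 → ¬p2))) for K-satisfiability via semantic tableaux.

Satisfiable (open branch found)

1. ◇¬p3 ∧ ¬((p2 → ◇(p1 → ¬p2)) → ◇(p2 → ◇(p1 → ¬p2))), w0
2. ◇¬p3, w0
3. ¬((p2 → ◇(p1 → ¬p2)) → ◇(p2 → ◇(p1 → ¬p2))), w0
4. p2 → ◇(p1 → ¬p2), w0
5. ¬◇(p2 → ◇(p1 → ¬p2)), w0
6. ◇(p1 → ¬p2), w0
7. ¬p3, w1
8. ¬(p2 → ◇(p1 → ¬p2)), w1
9. p2, w1
10. ¬◇(p1 → ¬p2), w1
11. p1 → ¬p2, w2
12. ¬(p2 → ◇(p1 → ¬p2)), w2
13. p2, w2
14. ¬◇(p1 → ¬p2), w2
15. ¬p1, w2
Accessibility: w0Rw1, w0Rw2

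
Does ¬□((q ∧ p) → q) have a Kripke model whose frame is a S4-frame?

1. ¬□((q ∧ p) → q), w0
2. ¬((q ∧ p) → q), w1
3. q ∧ p, w1
4. ¬q, w1
5. q, w1
6. p, w1
Accessibility: w0Rw0, w0Rw1, w1Rw1
Branch closes: q and ¬q both at w1.
All branches of the tableau close; one closing branch shown above.

Unsatisfiable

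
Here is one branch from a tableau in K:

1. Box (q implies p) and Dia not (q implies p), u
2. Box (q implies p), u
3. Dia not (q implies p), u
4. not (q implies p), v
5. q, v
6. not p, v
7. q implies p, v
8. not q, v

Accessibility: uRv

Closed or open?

Closed

Both q and not q appear at v.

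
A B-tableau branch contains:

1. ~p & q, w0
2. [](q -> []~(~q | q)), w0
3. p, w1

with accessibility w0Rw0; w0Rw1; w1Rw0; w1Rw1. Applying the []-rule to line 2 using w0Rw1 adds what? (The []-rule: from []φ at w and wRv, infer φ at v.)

q -> []~(~q | q), w1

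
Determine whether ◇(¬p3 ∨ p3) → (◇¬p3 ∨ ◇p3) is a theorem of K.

Tableau for the negation ¬(◇(¬p3 ∨ p3) → (◇¬p3 ∨ ◇p3)):
1. ¬(◇(¬p3 ∨ p3) → (◇¬p3 ∨ ◇p3)), u
2. ◇(¬p3 ∨ p3), u
3. ¬(◇¬p3 ∨ ◇p3), u
4. ¬◇¬p3, u
5. ¬◇p3, u
6. ¬p3 ∨ p3, v
7. p3, v
8. ¬p3, v
Accessibility: uRv
Branch closes: p3 and ¬p3 both at v.
All branches of the negation close; one closing branch shown above.

Yes, valid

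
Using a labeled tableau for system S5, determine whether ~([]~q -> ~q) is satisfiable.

Unsatisfiable (every branch closes)

1. ~([]~q -> ~q), u
2. []~q, u
3. q, u
4. ~q, u
Accessibility: uRu
Branch closes: q and ~q both at u.
(One branch shown.) All branches close.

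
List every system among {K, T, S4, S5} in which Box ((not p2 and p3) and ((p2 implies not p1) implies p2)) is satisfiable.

T-tableau for the formula:
1. Box ((not p2 and p3) and ((p2 implies not p1) implies p2)), w0
2. (not p2 and p3) and ((p2 implies not p1) implies p2), w0   [Box-rule on 1 via w0Rw0]
3. not p2 and p3, w0   [and-rule on 2]
4. (p2 implies not p1) implies p2, w0   [and-rule on 2]
5. not p2, w0   [and-rule on 3]
6. p3, w0   [and-rule on 3]
7. not (p2 implies not p1), w0   [implies-rule on 4 (branches; this branch)]
8. p2, w0   [neg-implies-rule on 7]
9. p1, w0   [neg-implies-rule on 7]
Accessibility: w0Rw0
Branch closes: p2 and not p2 both at w0.
Every branch closes (one shown): unsatisfiable in T, hence also in S4, S5 (every S4/S5-frame is a T-frame).
K-tableau for the formula:
1. Box ((not p2 and p3) and ((p2 implies not p1) implies p2)), w0
Complete open branch: satisfiable in K.

K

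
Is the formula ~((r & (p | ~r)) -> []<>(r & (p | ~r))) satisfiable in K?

Yes, satisfiable

1. ~((r & (p | ~r)) -> []<>(r & (p | ~r))), w0
2. r & (p | ~r), w0
3. ~[]<>(r & (p | ~r)), w0
4. r, w0
5. p | ~r, w0
6. p, w0
7. ~<>(r & (p | ~r)), w1
Accessibility: w0Rw1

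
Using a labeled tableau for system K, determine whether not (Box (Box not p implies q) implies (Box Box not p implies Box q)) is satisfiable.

Unsatisfiable (every branch closes)

1. not (Box (Box not p implies q) implies (Box Box not p implies Box q)), w0
2. Box (Box not p implies q), w0   [neg-implies-rule on 1]
3. not (Box Box not p implies Box q), w0   [neg-implies-rule on 1]
4. Box Box not p, w0   [neg-implies-rule on 3]
5. not Box q, w0   [neg-implies-rule on 3]
6. not q, w1   [neg-Box-rule on 5: fresh world w1, w0Rw1]
7. Box not p implies q, w1   [Box-rule on 2 via w0Rw1]
8. Box not p, w1   [Box-rule on 4 via w0Rw1]
9. not Box not p, w1   [implies-rule on 7 (branches; this branch)]
10. p, w2   [neg-Box-rule on 9: fresh world w2, w1Rw2]
11. not p, w2   [Box-rule on 8 via w1Rw2]
Accessibility: w0Rw1, w1Rw2
Branch closes: p and not p both at w2.
All branches of the tableau close; one closing branch shown above.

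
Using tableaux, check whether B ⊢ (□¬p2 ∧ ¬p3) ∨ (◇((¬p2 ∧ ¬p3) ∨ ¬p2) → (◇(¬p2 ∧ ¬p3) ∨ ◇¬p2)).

Tableau for the negation ¬((□¬p2 ∧ ¬p3) ∨ (◇((¬p2 ∧ ¬p3) ∨ ¬p2) → (◇(¬p2 ∧ ¬p3) ∨ ◇¬p2))):
1. ¬((□¬p2 ∧ ¬p3) ∨ (◇((¬p2 ∧ ¬p3) ∨ ¬p2) → (◇(¬p2 ∧ ¬p3) ∨ ◇¬p2))), 0
2. ¬(□¬p2 ∧ ¬p3), 0
3. ¬(◇((¬p2 ∧ ¬p3) ∨ ¬p2) → (◇(¬p2 ∧ ¬p3) ∨ ◇¬p2)), 0
4. ◇((¬p2 ∧ ¬p3) ∨ ¬p2), 0
5. ¬(◇(¬p2 ∧ ¬p3) ∨ ◇¬p2), 0
6. ¬◇(¬p2 ∧ ¬p3), 0
7. ¬◇¬p2, 0
8. ¬(¬p2 ∧ ¬p3), 0
9. p2, 0
10. p3, 0
11. (¬p2 ∧ ¬p3) ∨ ¬p2, 1
12. ¬(¬p2 ∧ ¬p3), 1
13. p2, 1
14. ¬p2 ∧ ¬p3, 1
15. ¬p2, 1
16. ¬p3, 1
Accessibility: 0R0, 0R1, 1R0, 1R1
Branch closes: p2 and ¬p2 both at 1.
Every branch of the negation's tableau closes; the branch above is one of them.

Valid in B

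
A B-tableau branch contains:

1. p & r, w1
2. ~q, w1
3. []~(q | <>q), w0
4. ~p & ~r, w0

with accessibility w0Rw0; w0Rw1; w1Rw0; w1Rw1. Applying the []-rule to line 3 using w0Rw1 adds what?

~(q | <>q), w1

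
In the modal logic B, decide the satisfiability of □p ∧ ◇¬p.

1. □p ∧ ◇¬p, u
2. □p, u
3. ◇¬p, u
4. p, u
5. ¬p, v
6. p, v
Accessibility: uRu, uRv, vRu, vRv
Branch closes: p and ¬p both at v.
All branches of the tableau close; one closing branch shown above.

No, unsatisfiable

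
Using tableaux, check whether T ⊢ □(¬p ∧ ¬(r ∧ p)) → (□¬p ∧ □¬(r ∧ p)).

Valid

Tableau for the negation ¬(□(¬p ∧ ¬(r ∧ p)) → (□¬p ∧ □¬(r ∧ p))):
1. ¬(□(¬p ∧ ¬(r ∧ p)) → (□¬p ∧ □¬(r ∧ p))), u
2. □(¬p ∧ ¬(r ∧ p)), u
3. ¬(□¬p ∧ □¬(r ∧ p)), u
4. ¬p ∧ ¬(r ∧ p), u
5. ¬p, u
6. ¬(r ∧ p), u
7. ¬□¬(r ∧ p), u
8. r ∧ p, v
9. r, v
10. p, v
11. ¬p ∧ ¬(r ∧ p), v
12. ¬p, v
13. ¬(r ∧ p), v
Accessibility: uRu, uRv, vRv
Branch closes: p and ¬p both at v.
All branches of the negation close; one closing branch shown above.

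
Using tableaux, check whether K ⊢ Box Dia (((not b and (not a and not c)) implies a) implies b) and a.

Tableau for the negation not (Box Dia (((not b and (not a and not c)) implies a) implies b) and a):
1. not (Box Dia (((not b and (not a and not c)) implies a) implies b) and a), u
2. not a, u
The negation has an open branch (countermodel exists).

No, not valid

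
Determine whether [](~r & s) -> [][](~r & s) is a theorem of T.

Tableau for the negation ~([](~r & s) -> [][](~r & s)):
1. ~([](~r & s) -> [][](~r & s)), u
2. [](~r & s), u
3. ~[][](~r & s), u
4. ~r & s, u
5. ~r, u
6. s, u
7. ~[](~r & s), v
8. ~r & s, v
9. ~r, v
10. s, v
11. ~(~r & s), w
12. ~s, w
Accessibility: uRu, uRv, vRv, vRw, wRw
The negation has an open branch (countermodel exists).

Not valid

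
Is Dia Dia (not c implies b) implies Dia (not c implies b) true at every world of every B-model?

Tableau for the negation not (Dia Dia (not c implies b) implies Dia (not c implies b)):
1. not (Dia Dia (not c implies b) implies Dia (not c implies b)), 0
2. Dia Dia (not c implies b), 0   [neg-implies-rule on 1]
3. not Dia (not c implies b), 0   [neg-implies-rule on 1]
4. not (not c implies b), 0   [neg-Dia-rule on 3 via 0R0]
5. not c, 0   [neg-implies-rule on 4]
6. not b, 0   [neg-implies-rule on 4]
7. Dia (not c implies b), 1   [Dia-rule on 2: fresh world 1, 0R1]
8. not (not c implies b), 1   [neg-Dia-rule on 3 via 0R1]
9. not c, 1   [neg-implies-rule on 8]
10. not b, 1   [neg-implies-rule on 8]
11. not c implies b, 2   [Dia-rule on 7: fresh world 2, 1R2]
12. b, 2   [implies-rule on 11 (branches; this branch)]
Accessibility: 0R0, 0R1, 1R0, 1R1, 1R2, 2R1, 2R2
The negation has an open branch (countermodel exists).

Not valid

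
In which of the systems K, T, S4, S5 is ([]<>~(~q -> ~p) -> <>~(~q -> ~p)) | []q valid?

T, S4, S5

K-tableau for the negation ~(([]<>~(~q -> ~p) -> <>~(~q -> ~p)) | []q):
1. ~(([]<>~(~q -> ~p) -> <>~(~q -> ~p)) | []q), 0
2. ~([]<>~(~q -> ~p) -> <>~(~q -> ~p)), 0
3. ~[]q, 0
4. []<>~(~q -> ~p), 0
5. ~<>~(~q -> ~p), 0
6. ~q, 1
7. <>~(~q -> ~p), 1
8. ~q -> ~p, 1
9. ~p, 1
10. ~(~q -> ~p), 2
11. ~q, 2
12. p, 2
Accessibility: 0R1, 1R2
Complete open branch: countermodel on a K-frame, so not valid in K.
T-tableau for the negation ~(([]<>~(~q -> ~p) -> <>~(~q -> ~p)) | []q):
1. ~(([]<>~(~q -> ~p) -> <>~(~q -> ~p)) | []q), 0
2. ~([]<>~(~q -> ~p) -> <>~(~q -> ~p)), 0
3. ~[]q, 0
4. []<>~(~q -> ~p), 0
5. ~<>~(~q -> ~p), 0
6. <>~(~q -> ~p), 0
7. ~q -> ~p, 0
8. ~p, 0
9. ~q, 1
10. <>~(~q -> ~p), 1
11. ~q -> ~p, 1
12. ~p, 1
13. ~(~q -> ~p), 2
14. ~q, 2
15. p, 2
16. <>~(~q -> ~p), 2
17. ~q -> ~p, 2
18. ~p, 2
Accessibility: 0R0, 0R1, 0R2, 1R1, 2R2
Branch closes: p and ~p both at 2.
Every branch closes (one shown): valid in T, hence also in S4, S5 (every theorem of T is a theorem of S4 and S5).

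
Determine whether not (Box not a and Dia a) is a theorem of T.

Yes, valid

Tableau for the negation Box not a and Dia a:
1. Box not a and Dia a, 0
2. Box not a, 0   [and-rule on 1]
3. Dia a, 0   [and-rule on 1]
4. not a, 0   [Box-rule on 2 via 0R0]
5. a, 1   [Dia-rule on 3: fresh world 1, 0R1]
6. not a, 1   [Box-rule on 2 via 0R1]
Accessibility: 0R0, 0R1, 1R1
Branch closes: a and not a both at 1.
Every branch of the negation's tableau closes; the branch above is one of them.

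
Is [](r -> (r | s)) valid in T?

Yes, valid

Tableau for the negation ~[](r -> (r | s)):
1. ~[](r -> (r | s)), u
2. ~(r -> (r | s)), v
3. r, v
4. ~(r | s), v
5. ~r, v
6. ~s, v
Accessibility: uRu, uRv, vRv
Branch closes: r and ~r both at v.
All branches of the negation close; one closing branch shown above.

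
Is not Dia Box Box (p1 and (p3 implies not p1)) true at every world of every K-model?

Invalid (countermodel exists)

Tableau for the negation Dia Box Box (p1 and (p3 implies not p1)):
1. Dia Box Box (p1 and (p3 implies not p1)), u
2. Box Box (p1 and (p3 implies not p1)), v   [Dia-rule on 1: fresh world v, uRv]
Accessibility: uRv
The negation has an open branch (countermodel exists).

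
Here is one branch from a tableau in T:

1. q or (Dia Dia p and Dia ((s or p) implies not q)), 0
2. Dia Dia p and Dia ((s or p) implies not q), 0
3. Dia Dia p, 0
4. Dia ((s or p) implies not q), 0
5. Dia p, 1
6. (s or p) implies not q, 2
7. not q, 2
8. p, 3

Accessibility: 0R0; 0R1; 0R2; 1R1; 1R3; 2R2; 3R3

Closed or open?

There is no literal clash: for every atom and world, at most one sign appears.

No, open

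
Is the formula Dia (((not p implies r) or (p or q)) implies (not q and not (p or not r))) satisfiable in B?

1. Dia (((not p implies r) or (p or q)) implies (not q and not (p or not r))), u
2. ((not p implies r) or (p or q)) implies (not q and not (p or not r)), v   [Dia-rule on 1: fresh world v, uRv]
3. not q and not (p or not r), v   [implies-rule on 2 (branches; this branch)]
4. not q, v   [and-rule on 3]
5. not (p or not r), v   [and-rule on 3]
6. not p, v   [neg-or-rule on 5]
7. r, v   [neg-or-rule on 5]
Accessibility: uRu, uRv, vRu, vRv

Satisfiable (open branch found)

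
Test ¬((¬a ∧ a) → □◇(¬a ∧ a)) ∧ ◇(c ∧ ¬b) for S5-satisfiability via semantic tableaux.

No, unsatisfiable

1. ¬((¬a ∧ a) → □◇(¬a ∧ a)) ∧ ◇(c ∧ ¬b), u
2. ¬((¬a ∧ a) → □◇(¬a ∧ a)), u   [∧-rule on 1]
3. ◇(c ∧ ¬b), u   [∧-rule on 1]
4. ¬a ∧ a, u   [¬→-rule on 2]
5. ¬□◇(¬a ∧ a), u   [¬→-rule on 2]
6. ¬a, u   [∧-rule on 4]
7. a, u   [∧-rule on 4]
Accessibility: uRu
Branch closes: a and ¬a both at u.
(One branch shown.) All branches close.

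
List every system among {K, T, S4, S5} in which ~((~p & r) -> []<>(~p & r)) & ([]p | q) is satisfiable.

S5-tableau for the formula:
1. ~((~p & r) -> []<>(~p & r)) & ([]p | q), u
2. ~((~p & r) -> []<>(~p & r)), u   [&-rule on 1]
3. []p | q, u   [&-rule on 1]
4. ~p & r, u   [~->-rule on 2]
5. ~[]<>(~p & r), u   [~->-rule on 2]
6. ~p, u   [&-rule on 4]
7. r, u   [&-rule on 4]
8. q, u   [|-rule on 3 (branches; this branch)]
9. ~<>(~p & r), v   [~[]-rule on 5: fresh world v, uRv]
10. ~(~p & r), u   [~<>-rule on 9 via vRu]
11. ~(~p & r), v   [~<>-rule on 9 via vRv]
12. ~r, u   [~&-rule on 10 (branches; this branch)]
Accessibility: uRu, uRv, vRu, vRv
Branch closes: r and ~r both at u.
Every branch closes (one shown): unsatisfiable in S5.
S4-tableau for the formula:
1. ~((~p & r) -> []<>(~p & r)) & ([]p | q), u
2. ~((~p & r) -> []<>(~p & r)), u   [&-rule on 1]
3. []p | q, u   [&-rule on 1]
4. ~p & r, u   [~->-rule on 2]
5. ~[]<>(~p & r), u   [~->-rule on 2]
6. ~p, u   [&-rule on 4]
7. r, u   [&-rule on 4]
8. q, u   [|-rule on 3 (branches; this branch)]
9. ~<>(~p & r), v   [~[]-rule on 5: fresh world v, uRv]
10. ~(~p & r), v   [~<>-rule on 9 via vRv]
11. ~r, v   [~&-rule on 10 (branches; this branch)]
Accessibility: uRu, uRv, vRv
Complete open branch: satisfiable in S4, hence also in K, T (this S4-model is also a K-model and a T-model).

K, T, S4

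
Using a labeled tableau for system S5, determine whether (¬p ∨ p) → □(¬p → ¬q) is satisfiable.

Yes, satisfiable

1. (¬p ∨ p) → □(¬p → ¬q), 0
2. □(¬p → ¬q), 0   [→-rule on 1 (branches; this branch)]
3. ¬p → ¬q, 0   [□-rule on 2 via 0R0]
4. ¬q, 0   [→-rule on 3 (branches; this branch)]
Accessibility: 0R0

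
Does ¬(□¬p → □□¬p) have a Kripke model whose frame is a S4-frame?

1. ¬(□¬p → □□¬p), u
2. □¬p, u
3. ¬□□¬p, u
4. ¬p, u
5. ¬□¬p, v
6. ¬p, v
7. p, w
8. ¬p, w
Accessibility: uRu, uRv, uRw, vRv, vRw, wRw
Branch closes: p and ¬p both at w.
Every branch closes; the branch above is one of them.

No, unsatisfiable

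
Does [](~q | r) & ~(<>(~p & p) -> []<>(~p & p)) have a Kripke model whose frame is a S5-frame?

1. [](~q | r) & ~(<>(~p & p) -> []<>(~p & p)), u
2. [](~q | r), u
3. ~(<>(~p & p) -> []<>(~p & p)), u
4. <>(~p & p), u
5. ~[]<>(~p & p), u
6. ~q | r, u
7. r, u
8. ~p & p, v
9. ~p, v
10. p, v
Accessibility: uRu, uRv, vRu, vRv
Branch closes: p and ~p both at v.
(One branch shown.) All branches close.

Unsatisfiable (every branch closes)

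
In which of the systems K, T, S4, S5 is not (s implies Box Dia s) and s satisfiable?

K, T, S4

S5-tableau for the formula:
1. not (s implies Box Dia s) and s, w0
2. not (s implies Box Dia s), w0
3. s, w0
4. not Box Dia s, w0
5. not Dia s, w1
6. not s, w0
Accessibility: w0Rw0, w0Rw1, w1Rw0, w1Rw1
Branch closes: s and not s both at w0.
Every branch closes (one shown): unsatisfiable in S5.
S4-tableau for the formula:
1. not (s implies Box Dia s) and s, w0
2. not (s implies Box Dia s), w0
3. s, w0
4. not Box Dia s, w0
5. not Dia s, w1
6. not s, w1
Accessibility: w0Rw0, w0Rw1, w1Rw1
Complete open branch: satisfiable in S4, hence also in K, T (this S4-model is also a K-model and a T-model).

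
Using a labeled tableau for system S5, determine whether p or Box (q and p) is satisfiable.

1. p or Box (q and p), u
2. Box (q and p), u
3. q and p, u
4. q, u
5. p, u
Accessibility: uRu

Satisfiable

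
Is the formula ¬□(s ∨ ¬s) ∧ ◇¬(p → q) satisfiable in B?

Unsatisfiable

1. ¬□(s ∨ ¬s) ∧ ◇¬(p → q), w0
2. ¬□(s ∨ ¬s), w0
3. ◇¬(p → q), w0
4. ¬(s ∨ ¬s), w1
5. ¬s, w1
6. s, w1
Accessibility: w0Rw0, w0Rw1, w1Rw0, w1Rw1
Branch closes: s and ¬s both at w1.
All branches of the tableau close; one closing branch shown above.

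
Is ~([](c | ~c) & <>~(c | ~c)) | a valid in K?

Yes, valid

Tableau for the negation ~(~([](c | ~c) & <>~(c | ~c)) | a):
1. ~(~([](c | ~c) & <>~(c | ~c)) | a), 0
2. [](c | ~c) & <>~(c | ~c), 0
3. ~a, 0
4. [](c | ~c), 0
5. <>~(c | ~c), 0
6. ~(c | ~c), 1
7. ~c, 1
8. c, 1
Accessibility: 0R1
Branch closes: c and ~c both at 1.
All branches of the negation close; one closing branch shown above.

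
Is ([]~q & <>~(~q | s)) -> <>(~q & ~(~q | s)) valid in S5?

Yes, valid

Tableau for the negation ~(([]~q & <>~(~q | s)) -> <>(~q & ~(~q | s))):
1. ~(([]~q & <>~(~q | s)) -> <>(~q & ~(~q | s))), 0
2. []~q & <>~(~q | s), 0
3. ~<>(~q & ~(~q | s)), 0
4. []~q, 0
5. <>~(~q | s), 0
6. ~(~q & ~(~q | s)), 0
7. ~q, 0
8. ~q | s, 0
9. s, 0
10. ~(~q | s), 1
11. q, 1
12. ~s, 1
13. ~(~q & ~(~q | s)), 1
14. ~q, 1
Accessibility: 0R0, 0R1, 1R0, 1R1
Branch closes: q and ~q both at 1.
Every branch of the negation's tableau closes; the branch above is one of them.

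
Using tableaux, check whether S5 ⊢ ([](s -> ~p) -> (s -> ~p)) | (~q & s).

Yes, valid

Tableau for the negation ~(([](s -> ~p) -> (s -> ~p)) | (~q & s)):
1. ~(([](s -> ~p) -> (s -> ~p)) | (~q & s)), 0
2. ~([](s -> ~p) -> (s -> ~p)), 0
3. ~(~q & s), 0
4. [](s -> ~p), 0
5. ~(s -> ~p), 0
6. s, 0
7. p, 0
8. s -> ~p, 0
9. q, 0
10. ~p, 0
Accessibility: 0R0
Branch closes: p and ~p both at 0.
Every branch of the negation's tableau closes; the branch above is one of them.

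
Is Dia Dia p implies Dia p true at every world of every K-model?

No, not valid

Tableau for the negation not (Dia Dia p implies Dia p):
1. not (Dia Dia p implies Dia p), w0
2. Dia Dia p, w0
3. not Dia p, w0
4. Dia p, w1
5. not p, w1
6. p, w2
Accessibility: w0Rw1, w1Rw2
The negation has an open branch (countermodel exists).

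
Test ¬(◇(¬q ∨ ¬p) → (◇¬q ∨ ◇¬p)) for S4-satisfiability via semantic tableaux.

1. ¬(◇(¬q ∨ ¬p) → (◇¬q ∨ ◇¬p)), u
2. ◇(¬q ∨ ¬p), u   [¬→-rule on 1]
3. ¬(◇¬q ∨ ◇¬p), u   [¬→-rule on 1]
4. ¬◇¬q, u   [¬∨-rule on 3]
5. ¬◇¬p, u   [¬∨-rule on 3]
6. q, u   [¬◇-rule on 4 via uRu]
7. p, u   [¬◇-rule on 5 via uRu]
8. ¬q ∨ ¬p, v   [◇-rule on 2: fresh world v, uRv]
9. q, v   [¬◇-rule on 4 via uRv]
10. p, v   [¬◇-rule on 5 via uRv]
11. ¬p, v   [∨-rule on 8 (branches; this branch)]
Accessibility: uRu, uRv, vRv
Branch closes: p and ¬p both at v.
Every branch closes; the branch above is one of them.

Unsatisfiable (every branch closes)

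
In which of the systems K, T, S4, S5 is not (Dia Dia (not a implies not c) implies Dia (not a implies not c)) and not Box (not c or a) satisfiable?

K, T

S4-tableau for the formula:
1. not (Dia Dia (not a implies not c) implies Dia (not a implies not c)) and not Box (not c or a), 0
2. not (Dia Dia (not a implies not c) implies Dia (not a implies not c)), 0
3. not Box (not c or a), 0
4. Dia Dia (not a implies not c), 0
5. not Dia (not a implies not c), 0
6. not (not a implies not c), 0
7. not a, 0
8. c, 0
9. not (not c or a), 1
10. c, 1
11. not a, 1
12. not (not a implies not c), 1
13. Dia (not a implies not c), 2
14. not (not a implies not c), 2
15. not a, 2
16. c, 2
17. not a implies not c, 3
18. not (not a implies not c), 3
19. not a, 3
20. c, 3
21. not c, 3
Accessibility: 0R0, 0R1, 0R2, 0R3, 1R1, 2R2, 2R3, 3R3
Branch closes: c and not c both at 3.
Every branch closes (one shown): unsatisfiable in S4, hence also in S5 (every S5-frame is an S4-frame).
T-tableau for the formula:
1. not (Dia Dia (not a implies not c) implies Dia (not a implies not c)) and not Box (not c or a), 0
2. not (Dia Dia (not a implies not c) implies Dia (not a implies not c)), 0
3. not Box (not c or a), 0
4. Dia Dia (not a implies not c), 0
5. not Dia (not a implies not c), 0
6. not (not a implies not c), 0
7. not a, 0
8. c, 0
9. not (not c or a), 1
10. c, 1
11. not a, 1
12. not (not a implies not c), 1
13. Dia (not a implies not c), 2
14. not (not a implies not c), 2
15. not a, 2
16. c, 2
17. not a implies not c, 3
18. not c, 3
Accessibility: 0R0, 0R1, 0R2, 1R1, 2R2, 2R3, 3R3
Complete open branch: satisfiable in T, hence also in K (this T-model is also a K-model).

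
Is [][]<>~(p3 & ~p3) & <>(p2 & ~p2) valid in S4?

Not valid

Tableau for the negation ~([][]<>~(p3 & ~p3) & <>(p2 & ~p2)):
1. ~([][]<>~(p3 & ~p3) & <>(p2 & ~p2)), 0
2. ~<>(p2 & ~p2), 0   [~&-rule on 1 (branches; this branch)]
3. ~(p2 & ~p2), 0   [~<>-rule on 2 via 0R0]
4. p2, 0   [~&-rule on 3 (branches; this branch)]
Accessibility: 0R0
The negation has an open branch (countermodel exists).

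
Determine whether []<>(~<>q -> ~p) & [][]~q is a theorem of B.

Invalid (countermodel exists)

Tableau for the negation ~([]<>(~<>q -> ~p) & [][]~q):
1. ~([]<>(~<>q -> ~p) & [][]~q), 0
2. ~[][]~q, 0
3. ~[]~q, 1
4. q, 2
Accessibility: 0R0, 0R1, 1R0, 1R1, 1R2, 2R1, 2R2
The negation has an open branch (countermodel exists).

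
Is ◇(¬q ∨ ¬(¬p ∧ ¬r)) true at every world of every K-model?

Tableau for the negation ¬◇(¬q ∨ ¬(¬p ∧ ¬r)):
1. ¬◇(¬q ∨ ¬(¬p ∧ ¬r)), u
The negation has an open branch (countermodel exists).

Not valid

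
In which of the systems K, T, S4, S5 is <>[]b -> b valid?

S5-tableau for the negation ~(<>[]b -> b):
1. ~(<>[]b -> b), w0
2. <>[]b, w0
3. ~b, w0
4. []b, w1
5. b, w0
Accessibility: w0Rw0, w0Rw1, w1Rw0, w1Rw1
Branch closes: b and ~b both at w0.
Every branch closes (one shown): valid in S5.
S4-tableau for the negation ~(<>[]b -> b):
1. ~(<>[]b -> b), w0
2. <>[]b, w0
3. ~b, w0
4. []b, w1
5. b, w1
Accessibility: w0Rw0, w0Rw1, w1Rw1
Complete open branch: countermodel on an S4-frame, so not valid in S4, nor in K, T (the same frame is also a K-frame and a T-frame).

S5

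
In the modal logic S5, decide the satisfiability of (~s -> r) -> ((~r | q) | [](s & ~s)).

1. (~s -> r) -> ((~r | q) | [](s & ~s)), u
2. (~r | q) | [](s & ~s), u   [->-rule on 1 (branches; this branch)]
3. ~r | q, u   [|-rule on 2 (branches; this branch)]
4. q, u   [|-rule on 3 (branches; this branch)]
Accessibility: uRu

Satisfiable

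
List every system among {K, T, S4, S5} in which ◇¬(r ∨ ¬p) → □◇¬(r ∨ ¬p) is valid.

S5

S4-tableau for the negation ¬(◇¬(r ∨ ¬p) → □◇¬(r ∨ ¬p)):
1. ¬(◇¬(r ∨ ¬p) → □◇¬(r ∨ ¬p)), u
2. ◇¬(r ∨ ¬p), u   [¬→-rule on 1]
3. ¬□◇¬(r ∨ ¬p), u   [¬→-rule on 1]
4. ¬(r ∨ ¬p), v   [◇-rule on 2: fresh world v, uRv]
5. ¬r, v   [¬∨-rule on 4]
6. p, v   [¬∨-rule on 4]
7. ¬◇¬(r ∨ ¬p), w   [¬□-rule on 3: fresh world w, uRw]
8. r ∨ ¬p, w   [¬◇-rule on 7 via wRw]
9. ¬p, w   [∨-rule on 8 (branches; this branch)]
Accessibility: uRu, uRv, uRw, vRv, wRw
Complete open branch: countermodel on an S4-frame, so not valid in S4, nor in K, T (the same frame is also a K-frame and a T-frame).
S5-tableau for the negation ¬(◇¬(r ∨ ¬p) → □◇¬(r ∨ ¬p)):
1. ¬(◇¬(r ∨ ¬p) → □◇¬(r ∨ ¬p)), u
2. ◇¬(r ∨ ¬p), u   [¬→-rule on 1]
3. ¬□◇¬(r ∨ ¬p), u   [¬→-rule on 1]
4. ¬(r ∨ ¬p), v   [◇-rule on 2: fresh world v, uRv]
5. ¬r, v   [¬∨-rule on 4]
6. p, v   [¬∨-rule on 4]
7. ¬◇¬(r ∨ ¬p), w   [¬□-rule on 3: fresh world w, uRw]
8. r ∨ ¬p, u   [¬◇-rule on 7 via wRu]
9. r ∨ ¬p, v   [¬◇-rule on 7 via wRv]
10. r ∨ ¬p, w   [¬◇-rule on 7 via wRw]
11. ¬p, u   [∨-rule on 8 (branches; this branch)]
12. ¬p, v   [∨-rule on 9 (branches; this branch)]
Accessibility: uRu, uRv, uRw, vRu, vRv, vRw, wRu, wRv, wRw
Branch closes: p and ¬p both at v.
Every branch closes (one shown): valid in S5.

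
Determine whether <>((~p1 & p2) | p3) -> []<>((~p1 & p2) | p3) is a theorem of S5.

Valid in S5

Tableau for the negation ~(<>((~p1 & p2) | p3) -> []<>((~p1 & p2) | p3)):
1. ~(<>((~p1 & p2) | p3) -> []<>((~p1 & p2) | p3)), u
2. <>((~p1 & p2) | p3), u
3. ~[]<>((~p1 & p2) | p3), u
4. (~p1 & p2) | p3, v
5. ~p1 & p2, v
6. ~p1, v
7. p2, v
8. ~<>((~p1 & p2) | p3), w
9. ~((~p1 & p2) | p3), u
10. ~(~p1 & p2), u
11. ~p3, u
12. ~((~p1 & p2) | p3), v
13. ~(~p1 & p2), v
14. ~p3, v
15. ~((~p1 & p2) | p3), w
16. ~(~p1 & p2), w
17. ~p3, w
18. ~p2, u
19. ~p2, v
Accessibility: uRu, uRv, uRw, vRu, vRv, vRw, wRu, wRv, wRw
Branch closes: p2 and ~p2 both at v.
Every branch of the negation's tableau closes; the branch above is one of them.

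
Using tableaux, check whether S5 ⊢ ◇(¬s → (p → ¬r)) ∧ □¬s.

Not valid

Tableau for the negation ¬(◇(¬s → (p → ¬r)) ∧ □¬s):
1. ¬(◇(¬s → (p → ¬r)) ∧ □¬s), w0
2. ¬□¬s, w0   [¬∧-rule on 1 (branches; this branch)]
3. s, w1   [¬□-rule on 2: fresh world w1, w0Rw1]
Accessibility: w0Rw0, w0Rw1, w1Rw0, w1Rw1
The negation has an open branch (countermodel exists).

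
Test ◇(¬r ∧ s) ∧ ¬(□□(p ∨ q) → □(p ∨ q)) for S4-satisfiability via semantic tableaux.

1. ◇(¬r ∧ s) ∧ ¬(□□(p ∨ q) → □(p ∨ q)), w0
2. ◇(¬r ∧ s), w0   [∧-rule on 1]
3. ¬(□□(p ∨ q) → □(p ∨ q)), w0   [∧-rule on 1]
4. □□(p ∨ q), w0   [¬→-rule on 3]
5. ¬□(p ∨ q), w0   [¬→-rule on 3]
6. □(p ∨ q), w0   [□-rule on 4 via w0Rw0]
7. p ∨ q, w0   [□-rule on 6 via w0Rw0]
8. q, w0   [∨-rule on 7 (branches; this branch)]
9. ¬r ∧ s, w1   [◇-rule on 2: fresh world w1, w0Rw1]
10. ¬r, w1   [∧-rule on 9]
11. s, w1   [∧-rule on 9]
12. □(p ∨ q), w1   [□-rule on 4 via w0Rw1]
13. p ∨ q, w1   [□-rule on 6 via w0Rw1]
14. q, w1   [∨-rule on 13 (branches; this branch)]
15. ¬(p ∨ q), w2   [¬□-rule on 5: fresh world w2, w0Rw2]
16. ¬p, w2   [¬∨-rule on 15]
17. ¬q, w2   [¬∨-rule on 15]
18. □(p ∨ q), w2   [□-rule on 4 via w0Rw2]
19. p ∨ q, w2   [□-rule on 6 via w0Rw2]
20. q, w2   [∨-rule on 19 (branches; this branch)]
Accessibility: w0Rw0, w0Rw1, w0Rw2, w1Rw1, w2Rw2
Branch closes: q and ¬q both at w2.
All branches of the tableau close; one closing branch shown above.

Unsatisfiable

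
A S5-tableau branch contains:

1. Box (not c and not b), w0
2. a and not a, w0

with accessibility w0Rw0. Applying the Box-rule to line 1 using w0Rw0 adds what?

not c and not b, w0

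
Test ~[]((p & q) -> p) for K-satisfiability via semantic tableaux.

1. ~[]((p & q) -> p), u
2. ~((p & q) -> p), v
3. p & q, v
4. ~p, v
5. p, v
6. q, v
Accessibility: uRv
Branch closes: p and ~p both at v.
(One branch shown.) All branches close.

No, unsatisfiable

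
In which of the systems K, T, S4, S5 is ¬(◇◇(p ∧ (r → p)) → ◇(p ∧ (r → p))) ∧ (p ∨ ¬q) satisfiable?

K, T

T-tableau for the formula:
1. ¬(◇◇(p ∧ (r → p)) → ◇(p ∧ (r → p))) ∧ (p ∨ ¬q), u
2. ¬(◇◇(p ∧ (r → p)) → ◇(p ∧ (r → p))), u   [∧-rule on 1]
3. p ∨ ¬q, u   [∧-rule on 1]
4. ◇◇(p ∧ (r → p)), u   [¬→-rule on 2]
5. ¬◇(p ∧ (r → p)), u   [¬→-rule on 2]
6. ¬(p ∧ (r → p)), u   [¬◇-rule on 5 via uRu]
7. ¬q, u   [∨-rule on 3 (branches; this branch)]
8. ¬(r → p), u   [¬∧-rule on 6 (branches; this branch)]
9. r, u   [¬→-rule on 8]
10. ¬p, u   [¬→-rule on 8]
11. ◇(p ∧ (r → p)), v   [◇-rule on 4: fresh world v, uRv]
12. ¬(p ∧ (r → p)), v   [¬◇-rule on 5 via uRv]
13. ¬(r → p), v   [¬∧-rule on 12 (branches; this branch)]
14. r, v   [¬→-rule on 13]
15. ¬p, v   [¬→-rule on 13]
16. p ∧ (r → p), w   [◇-rule on 11: fresh world w, vRw]
17. p, w   [∧-rule on 16]
18. r → p, w   [∧-rule on 16]
Accessibility: uRu, uRv, vRv, vRw, wRw
Complete open branch: satisfiable in T, hence also in K (this T-model is also a K-model).
S4-tableau for the formula:
1. ¬(◇◇(p ∧ (r → p)) → ◇(p ∧ (r → p))) ∧ (p ∨ ¬q), u
2. ¬(◇◇(p ∧ (r → p)) → ◇(p ∧ (r → p))), u   [∧-rule on 1]
3. p ∨ ¬q, u   [∧-rule on 1]
4. ◇◇(p ∧ (r → p)), u   [¬→-rule on 2]
5. ¬◇(p ∧ (r → p)), u   [¬→-rule on 2]
6. ¬(p ∧ (r → p)), u   [¬◇-rule on 5 via uRu]
7. ¬q, u   [∨-rule on 3 (branches; this branch)]
8. ¬(r → p), u   [¬∧-rule on 6 (branches; this branch)]
9. r, u   [¬→-rule on 8]
10. ¬p, u   [¬→-rule on 8]
11. ◇(p ∧ (r → p)), v   [◇-rule on 4: fresh world v, uRv]
12. ¬(p ∧ (r → p)), v   [¬◇-rule on 5 via uRv]
13. ¬(r → p), v   [¬∧-rule on 12 (branches; this branch)]
14. r, v   [¬→-rule on 13]
15. ¬p, v   [¬→-rule on 13]
16. p ∧ (r → p), w   [◇-rule on 11: fresh world w, vRw]
17. p, w   [∧-rule on 16]
18. r → p, w   [∧-rule on 16]
19. ¬(p ∧ (r → p)), w   [¬◇-rule on 5 via uRw]
20. ¬(r → p), w   [¬∧-rule on 19 (branches; this branch)]
21. r, w   [¬→-rule on 20]
22. ¬p, w   [¬→-rule on 20]
Accessibility: uRu, uRv, uRw, vRv, vRw, wRw
Branch closes: p and ¬p both at w.
Every branch closes (one shown): unsatisfiable in S4, hence also in S5 (every S5-frame is an S4-frame).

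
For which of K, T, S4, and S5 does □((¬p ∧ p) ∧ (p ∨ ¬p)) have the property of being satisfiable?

K

T-tableau for the formula:
1. □((¬p ∧ p) ∧ (p ∨ ¬p)), 0
2. (¬p ∧ p) ∧ (p ∨ ¬p), 0
3. ¬p ∧ p, 0
4. p ∨ ¬p, 0
5. ¬p, 0
6. p, 0
Accessibility: 0R0
Branch closes: p and ¬p both at 0.
Every branch closes (one shown): unsatisfiable in T, hence also in S4, S5 (every S4/S5-frame is a T-frame).
K-tableau for the formula:
1. □((¬p ∧ p) ∧ (p ∨ ¬p)), 0
Complete open branch: satisfiable in K.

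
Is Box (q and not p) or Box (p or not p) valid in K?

Tableau for the negation not (Box (q and not p) or Box (p or not p)):
1. not (Box (q and not p) or Box (p or not p)), 0
2. not Box (q and not p), 0
3. not Box (p or not p), 0
4. not (q and not p), 1
5. p, 1
6. not (p or not p), 2
7. not p, 2
8. p, 2
Accessibility: 0R1, 0R2
Branch closes: p and not p both at 2.
Every branch of the negation's tableau closes; the branch above is one of them.

Valid in K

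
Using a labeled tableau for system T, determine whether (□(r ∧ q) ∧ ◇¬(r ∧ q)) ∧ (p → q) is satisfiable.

1. (□(r ∧ q) ∧ ◇¬(r ∧ q)) ∧ (p → q), 0
2. □(r ∧ q) ∧ ◇¬(r ∧ q), 0
3. p → q, 0
4. □(r ∧ q), 0
5. ◇¬(r ∧ q), 0
6. r ∧ q, 0
7. r, 0
8. q, 0
9. ¬(r ∧ q), 1
10. r ∧ q, 1
11. r, 1
12. q, 1
13. ¬q, 1
Accessibility: 0R0, 0R1, 1R1
Branch closes: q and ¬q both at 1.
Every branch closes; the branch above is one of them.

No, unsatisfiable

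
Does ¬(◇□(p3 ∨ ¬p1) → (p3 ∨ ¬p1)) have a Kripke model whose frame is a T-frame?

Satisfiable (open branch found)

1. ¬(◇□(p3 ∨ ¬p1) → (p3 ∨ ¬p1)), w0
2. ◇□(p3 ∨ ¬p1), w0
3. ¬(p3 ∨ ¬p1), w0
4. ¬p3, w0
5. p1, w0
6. □(p3 ∨ ¬p1), w1
7. p3 ∨ ¬p1, w1
8. ¬p1, w1
Accessibility: w0Rw0, w0Rw1, w1Rw1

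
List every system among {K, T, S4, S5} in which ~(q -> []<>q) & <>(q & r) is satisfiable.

K, T, S4

S4-tableau for the formula:
1. ~(q -> []<>q) & <>(q & r), u
2. ~(q -> []<>q), u
3. <>(q & r), u
4. q, u
5. ~[]<>q, u
6. q & r, v
7. q, v
8. r, v
9. ~<>q, w
10. ~q, w
Accessibility: uRu, uRv, uRw, vRv, wRw
Complete open branch: satisfiable in S4, hence also in K, T (this S4-model is also a K-model and a T-model).
S5-tableau for the formula:
1. ~(q -> []<>q) & <>(q & r), u
2. ~(q -> []<>q), u
3. <>(q & r), u
4. q, u
5. ~[]<>q, u
6. q & r, v
7. q, v
8. r, v
9. ~<>q, w
10. ~q, u
Accessibility: uRu, uRv, uRw, vRu, vRv, vRw, wRu, wRv, wRw
Branch closes: q and ~q both at u.
Every branch closes (one shown): unsatisfiable in S5.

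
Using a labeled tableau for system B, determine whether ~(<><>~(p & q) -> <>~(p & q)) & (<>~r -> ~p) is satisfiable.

1. ~(<><>~(p & q) -> <>~(p & q)) & (<>~r -> ~p), w0
2. ~(<><>~(p & q) -> <>~(p & q)), w0   [&-rule on 1]
3. <>~r -> ~p, w0   [&-rule on 1]
4. <><>~(p & q), w0   [~->-rule on 2]
5. ~<>~(p & q), w0   [~->-rule on 2]
6. p & q, w0   [~<>-rule on 5 via w0Rw0]
7. p, w0   [&-rule on 6]
8. q, w0   [&-rule on 6]
9. ~<>~r, w0   [->-rule on 3 (branches; this branch)]
10. r, w0   [~<>-rule on 9 via w0Rw0]
11. <>~(p & q), w1   [<>-rule on 4: fresh world w1, w0Rw1]
12. p & q, w1   [~<>-rule on 5 via w0Rw1]
13. p, w1   [&-rule on 12]
14. q, w1   [&-rule on 12]
15. r, w1   [~<>-rule on 9 via w0Rw1]
16. ~(p & q), w2   [<>-rule on 11: fresh world w2, w1Rw2]
17. ~q, w2   [~&-rule on 16 (branches; this branch)]
Accessibility: w0Rw0, w0Rw1, w1Rw0, w1Rw1, w1Rw2, w2Rw1, w2Rw2

Satisfiable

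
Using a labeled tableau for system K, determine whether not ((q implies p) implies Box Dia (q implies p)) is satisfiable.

Satisfiable (open branch found)

1. not ((q implies p) implies Box Dia (q implies p)), u
2. q implies p, u
3. not Box Dia (q implies p), u
4. p, u
5. not Dia (q implies p), v
Accessibility: uRv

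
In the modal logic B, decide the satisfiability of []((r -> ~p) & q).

1. []((r -> ~p) & q), u
2. (r -> ~p) & q, u
3. r -> ~p, u
4. q, u
5. ~p, u
Accessibility: uRu

Satisfiable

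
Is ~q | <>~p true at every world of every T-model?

Tableau for the negation ~(~q | <>~p):
1. ~(~q | <>~p), w0
2. q, w0
3. ~<>~p, w0
4. p, w0
Accessibility: w0Rw0
The negation has an open branch (countermodel exists).

Invalid (countermodel exists)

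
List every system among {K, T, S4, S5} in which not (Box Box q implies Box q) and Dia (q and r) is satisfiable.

T-tableau for the formula:
1. not (Box Box q implies Box q) and Dia (q and r), w0
2. not (Box Box q implies Box q), w0
3. Dia (q and r), w0
4. Box Box q, w0
5. not Box q, w0
6. Box q, w0
7. q, w0
8. q and r, w1
9. q, w1
10. r, w1
11. Box q, w1
12. not q, w2
13. Box q, w2
14. q, w2
Accessibility: w0Rw0, w0Rw1, w0Rw2, w1Rw1, w2Rw2
Branch closes: q and not q both at w2.
Every branch closes (one shown): unsatisfiable in T, hence also in S4, S5 (every S4/S5-frame is a T-frame).
K-tableau for the formula:
1. not (Box Box q implies Box q) and Dia (q and r), w0
2. not (Box Box q implies Box q), w0
3. Dia (q and r), w0
4. Box Box q, w0
5. not Box q, w0
6. q and r, w1
7. q, w1
8. r, w1
9. Box q, w1
10. not q, w2
11. Box q, w2
Accessibility: w0Rw1, w0Rw2
Complete open branch: satisfiable in K.

K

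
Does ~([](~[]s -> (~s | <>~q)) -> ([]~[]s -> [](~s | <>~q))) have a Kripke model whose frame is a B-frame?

1. ~([](~[]s -> (~s | <>~q)) -> ([]~[]s -> [](~s | <>~q))), w0
2. [](~[]s -> (~s | <>~q)), w0   [~->-rule on 1]
3. ~([]~[]s -> [](~s | <>~q)), w0   [~->-rule on 1]
4. []~[]s, w0   [~->-rule on 3]
5. ~[](~s | <>~q), w0   [~->-rule on 3]
6. ~[]s -> (~s | <>~q), w0   [[]-rule on 2 via w0Rw0]
7. ~[]s, w0   [[]-rule on 4 via w0Rw0]
8. ~s | <>~q, w0   [->-rule on 6 (branches; this branch)]
9. <>~q, w0   [|-rule on 8 (branches; this branch)]
10. ~(~s | <>~q), w1   [~[]-rule on 5: fresh world w1, w0Rw1]
11. s, w1   [~|-rule on 10]
12. ~<>~q, w1   [~|-rule on 10]
13. ~[]s -> (~s | <>~q), w1   [[]-rule on 2 via w0Rw1]
14. ~[]s, w1   [[]-rule on 4 via w0Rw1]
15. q, w0   [~<>-rule on 12 via w1Rw0]
16. q, w1   [~<>-rule on 12 via w1Rw1]
17. ~s | <>~q, w1   [->-rule on 13 (branches; this branch)]
18. <>~q, w1   [|-rule on 17 (branches; this branch)]
19. ~s, w2   [~[]-rule on 7: fresh world w2, w0Rw2]
20. ~[]s -> (~s | <>~q), w2   [[]-rule on 2 via w0Rw2]
21. ~[]s, w2   [[]-rule on 4 via w0Rw2]
22. ~s | <>~q, w2   [->-rule on 20 (branches; this branch)]
23. <>~q, w2   [|-rule on 22 (branches; this branch)]
24. ~q, w3   [<>-rule on 9: fresh world w3, w0Rw3]
25. ~[]s -> (~s | <>~q), w3   [[]-rule on 2 via w0Rw3]
26. ~[]s, w3   [[]-rule on 4 via w0Rw3]
27. []s, w3   [->-rule on 25 (branches; this branch)]
28. s, w0   [[]-rule on 27 via w3Rw0]
29. s, w3   [[]-rule on 27 via w3Rw3]
30. ~s, w4   [~[]-rule on 14: fresh world w4, w1Rw4]
31. q, w4   [~<>-rule on 12 via w1Rw4]
32. ~q, w5   [<>-rule on 18: fresh world w5, w1Rw5]
33. q, w5   [~<>-rule on 12 via w1Rw5]
Accessibility: w0Rw0, w0Rw1, w0Rw2, w0Rw3, w1Rw0, w1Rw1, w1Rw4, w1Rw5, w2Rw0, w2Rw2, w3Rw0, w3Rw3, w4Rw1, w4Rw4, w5Rw1, w5Rw5
Branch closes: q and ~q both at w5.
All branches of the tableau close; one closing branch shown above.

Unsatisfiable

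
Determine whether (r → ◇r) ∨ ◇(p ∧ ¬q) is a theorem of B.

Tableau for the negation ¬((r → ◇r) ∨ ◇(p ∧ ¬q)):
1. ¬((r → ◇r) ∨ ◇(p ∧ ¬q)), u
2. ¬(r → ◇r), u
3. ¬◇(p ∧ ¬q), u
4. r, u
5. ¬◇r, u
6. ¬(p ∧ ¬q), u
7. ¬r, u
Accessibility: uRu
Branch closes: r and ¬r both at u.
Every branch of the negation's tableau closes; the branch above is one of them.

Yes, valid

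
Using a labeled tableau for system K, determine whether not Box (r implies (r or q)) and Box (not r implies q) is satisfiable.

Unsatisfiable

1. not Box (r implies (r or q)) and Box (not r implies q), w0
2. not Box (r implies (r or q)), w0
3. Box (not r implies q), w0
4. not (r implies (r or q)), w1
5. r, w1
6. not (r or q), w1
7. not r, w1
8. not q, w1
Accessibility: w0Rw1
Branch closes: r and not r both at w1.
All branches of the tableau close; one closing branch shown above.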